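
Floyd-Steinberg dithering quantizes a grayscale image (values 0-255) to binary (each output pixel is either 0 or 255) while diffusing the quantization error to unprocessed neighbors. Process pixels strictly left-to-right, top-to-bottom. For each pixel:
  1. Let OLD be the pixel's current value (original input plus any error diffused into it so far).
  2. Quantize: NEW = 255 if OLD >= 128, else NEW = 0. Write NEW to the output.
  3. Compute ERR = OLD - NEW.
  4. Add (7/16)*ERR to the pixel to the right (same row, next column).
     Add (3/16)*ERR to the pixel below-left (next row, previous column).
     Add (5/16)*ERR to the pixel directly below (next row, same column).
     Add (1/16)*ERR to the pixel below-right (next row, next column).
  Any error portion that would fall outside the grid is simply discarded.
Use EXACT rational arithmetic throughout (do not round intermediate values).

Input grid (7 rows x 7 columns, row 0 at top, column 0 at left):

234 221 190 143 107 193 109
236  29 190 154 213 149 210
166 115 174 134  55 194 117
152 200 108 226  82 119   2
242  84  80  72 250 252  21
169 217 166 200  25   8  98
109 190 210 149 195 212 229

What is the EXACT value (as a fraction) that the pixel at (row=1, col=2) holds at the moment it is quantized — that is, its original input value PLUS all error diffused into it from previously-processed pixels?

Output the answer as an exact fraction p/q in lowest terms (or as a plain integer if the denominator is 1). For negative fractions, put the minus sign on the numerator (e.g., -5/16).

Answer: 11396597/65536

Derivation:
(0,0): OLD=234 → NEW=255, ERR=-21
(0,1): OLD=3389/16 → NEW=255, ERR=-691/16
(0,2): OLD=43803/256 → NEW=255, ERR=-21477/256
(0,3): OLD=435389/4096 → NEW=0, ERR=435389/4096
(0,4): OLD=10060075/65536 → NEW=255, ERR=-6651605/65536
(0,5): OLD=155813933/1048576 → NEW=255, ERR=-111572947/1048576
(0,6): OLD=1047705915/16777216 → NEW=0, ERR=1047705915/16777216
(1,0): OLD=56663/256 → NEW=255, ERR=-8617/256
(1,1): OLD=-33311/2048 → NEW=0, ERR=-33311/2048
(1,2): OLD=11396597/65536 → NEW=255, ERR=-5315083/65536
Target (1,2): original=190, with diffused error = 11396597/65536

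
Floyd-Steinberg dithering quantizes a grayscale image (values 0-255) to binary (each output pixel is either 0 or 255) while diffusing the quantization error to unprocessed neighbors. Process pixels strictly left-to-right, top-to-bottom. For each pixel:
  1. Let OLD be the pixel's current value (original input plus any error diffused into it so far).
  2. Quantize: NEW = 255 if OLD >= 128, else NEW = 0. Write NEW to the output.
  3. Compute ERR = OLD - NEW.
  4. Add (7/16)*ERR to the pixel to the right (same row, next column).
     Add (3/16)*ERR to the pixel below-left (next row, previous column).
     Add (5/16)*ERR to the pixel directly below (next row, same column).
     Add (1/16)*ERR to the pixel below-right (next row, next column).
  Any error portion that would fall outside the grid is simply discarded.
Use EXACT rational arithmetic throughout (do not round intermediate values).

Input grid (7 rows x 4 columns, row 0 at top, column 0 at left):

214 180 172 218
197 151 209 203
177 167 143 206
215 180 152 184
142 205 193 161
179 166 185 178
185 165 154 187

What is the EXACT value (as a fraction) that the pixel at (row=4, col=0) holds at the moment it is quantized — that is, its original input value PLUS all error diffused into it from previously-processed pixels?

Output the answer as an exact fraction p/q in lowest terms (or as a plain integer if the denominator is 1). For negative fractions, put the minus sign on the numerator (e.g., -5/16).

(0,0): OLD=214 → NEW=255, ERR=-41
(0,1): OLD=2593/16 → NEW=255, ERR=-1487/16
(0,2): OLD=33623/256 → NEW=255, ERR=-31657/256
(0,3): OLD=671329/4096 → NEW=255, ERR=-373151/4096
(1,0): OLD=42691/256 → NEW=255, ERR=-22589/256
(1,1): OLD=117973/2048 → NEW=0, ERR=117973/2048
(1,2): OLD=11315961/65536 → NEW=255, ERR=-5395719/65536
(1,3): OLD=137134623/1048576 → NEW=255, ERR=-130252257/1048576
(2,0): OLD=5250295/32768 → NEW=255, ERR=-3105545/32768
(2,1): OLD=128540301/1048576 → NEW=0, ERR=128540301/1048576
(2,2): OLD=317113985/2097152 → NEW=255, ERR=-217659775/2097152
(2,3): OLD=3913408989/33554432 → NEW=0, ERR=3913408989/33554432
(3,0): OLD=3495835143/16777216 → NEW=255, ERR=-782354937/16777216
(3,1): OLD=46311247961/268435456 → NEW=255, ERR=-22139793319/268435456
(3,2): OLD=485382352551/4294967296 → NEW=0, ERR=485382352551/4294967296
(3,3): OLD=18100874721041/68719476736 → NEW=255, ERR=577408153361/68719476736
(4,0): OLD=480877581115/4294967296 → NEW=0, ERR=480877581115/4294967296
Target (4,0): original=142, with diffused error = 480877581115/4294967296

Answer: 480877581115/4294967296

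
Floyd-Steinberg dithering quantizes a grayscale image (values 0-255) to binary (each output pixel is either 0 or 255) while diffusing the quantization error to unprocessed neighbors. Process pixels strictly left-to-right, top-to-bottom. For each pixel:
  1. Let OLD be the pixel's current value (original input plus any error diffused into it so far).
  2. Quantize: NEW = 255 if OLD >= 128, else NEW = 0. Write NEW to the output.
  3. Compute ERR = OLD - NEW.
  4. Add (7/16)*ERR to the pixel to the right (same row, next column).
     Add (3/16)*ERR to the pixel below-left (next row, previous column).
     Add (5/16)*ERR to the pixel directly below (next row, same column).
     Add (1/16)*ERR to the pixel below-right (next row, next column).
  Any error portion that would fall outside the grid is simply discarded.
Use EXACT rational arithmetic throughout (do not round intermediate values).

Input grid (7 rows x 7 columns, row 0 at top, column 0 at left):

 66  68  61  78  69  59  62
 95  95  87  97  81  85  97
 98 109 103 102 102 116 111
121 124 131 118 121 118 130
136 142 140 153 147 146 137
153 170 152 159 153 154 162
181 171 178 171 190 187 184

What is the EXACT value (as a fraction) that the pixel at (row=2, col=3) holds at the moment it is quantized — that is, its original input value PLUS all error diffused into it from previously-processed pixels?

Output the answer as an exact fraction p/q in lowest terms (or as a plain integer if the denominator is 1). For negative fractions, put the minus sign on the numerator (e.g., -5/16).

(0,0): OLD=66 → NEW=0, ERR=66
(0,1): OLD=775/8 → NEW=0, ERR=775/8
(0,2): OLD=13233/128 → NEW=0, ERR=13233/128
(0,3): OLD=252375/2048 → NEW=0, ERR=252375/2048
(0,4): OLD=4027617/32768 → NEW=0, ERR=4027617/32768
(0,5): OLD=59126311/524288 → NEW=0, ERR=59126311/524288
(0,6): OLD=933977873/8388608 → NEW=0, ERR=933977873/8388608
(1,0): OLD=17125/128 → NEW=255, ERR=-15515/128
(1,1): OLD=98051/1024 → NEW=0, ERR=98051/1024
(1,2): OLD=6237695/32768 → NEW=255, ERR=-2118145/32768
(1,3): OLD=17922355/131072 → NEW=255, ERR=-15501005/131072
(1,4): OLD=809645401/8388608 → NEW=0, ERR=809645401/8388608
(1,5): OLD=12819566569/67108864 → NEW=255, ERR=-4293193751/67108864
(1,6): OLD=119027883399/1073741824 → NEW=0, ERR=119027883399/1073741824
(2,0): OLD=1279185/16384 → NEW=0, ERR=1279185/16384
(2,1): OLD=80417867/524288 → NEW=255, ERR=-53275573/524288
(2,2): OLD=185836065/8388608 → NEW=0, ERR=185836065/8388608
(2,3): OLD=5958715097/67108864 → NEW=0, ERR=5958715097/67108864
Target (2,3): original=102, with diffused error = 5958715097/67108864

Answer: 5958715097/67108864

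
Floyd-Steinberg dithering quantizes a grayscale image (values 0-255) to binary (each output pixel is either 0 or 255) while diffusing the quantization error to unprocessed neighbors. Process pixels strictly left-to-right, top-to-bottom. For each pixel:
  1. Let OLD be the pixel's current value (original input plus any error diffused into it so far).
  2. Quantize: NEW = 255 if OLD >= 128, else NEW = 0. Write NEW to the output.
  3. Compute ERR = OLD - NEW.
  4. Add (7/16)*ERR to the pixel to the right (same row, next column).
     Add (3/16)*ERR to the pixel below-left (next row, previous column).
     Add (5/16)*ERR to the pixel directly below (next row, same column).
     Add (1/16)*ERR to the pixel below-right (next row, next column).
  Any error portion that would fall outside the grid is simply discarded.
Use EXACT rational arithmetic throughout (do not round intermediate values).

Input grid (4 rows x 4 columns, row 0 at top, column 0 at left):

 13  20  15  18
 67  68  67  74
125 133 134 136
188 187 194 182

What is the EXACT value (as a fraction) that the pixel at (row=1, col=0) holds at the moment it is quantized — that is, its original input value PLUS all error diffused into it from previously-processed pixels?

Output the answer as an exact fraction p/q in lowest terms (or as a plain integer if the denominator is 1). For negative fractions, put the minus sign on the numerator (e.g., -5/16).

(0,0): OLD=13 → NEW=0, ERR=13
(0,1): OLD=411/16 → NEW=0, ERR=411/16
(0,2): OLD=6717/256 → NEW=0, ERR=6717/256
(0,3): OLD=120747/4096 → NEW=0, ERR=120747/4096
(1,0): OLD=19425/256 → NEW=0, ERR=19425/256
Target (1,0): original=67, with diffused error = 19425/256

Answer: 19425/256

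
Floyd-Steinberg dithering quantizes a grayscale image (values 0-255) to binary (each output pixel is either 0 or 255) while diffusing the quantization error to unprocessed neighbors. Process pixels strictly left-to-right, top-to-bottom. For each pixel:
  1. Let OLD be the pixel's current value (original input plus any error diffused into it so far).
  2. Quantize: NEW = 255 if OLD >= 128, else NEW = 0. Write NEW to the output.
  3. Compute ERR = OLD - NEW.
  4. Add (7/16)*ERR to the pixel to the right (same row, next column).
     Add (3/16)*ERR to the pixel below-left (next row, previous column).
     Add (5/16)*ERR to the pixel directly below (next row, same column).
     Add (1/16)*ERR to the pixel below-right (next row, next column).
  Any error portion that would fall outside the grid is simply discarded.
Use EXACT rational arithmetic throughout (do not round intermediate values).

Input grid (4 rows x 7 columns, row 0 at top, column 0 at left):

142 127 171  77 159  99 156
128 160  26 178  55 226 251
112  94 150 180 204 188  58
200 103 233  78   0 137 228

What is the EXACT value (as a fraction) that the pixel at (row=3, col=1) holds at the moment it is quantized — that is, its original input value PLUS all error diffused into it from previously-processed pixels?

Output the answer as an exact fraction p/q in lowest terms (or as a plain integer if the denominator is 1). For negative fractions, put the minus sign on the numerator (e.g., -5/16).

Answer: 6932404147/134217728

Derivation:
(0,0): OLD=142 → NEW=255, ERR=-113
(0,1): OLD=1241/16 → NEW=0, ERR=1241/16
(0,2): OLD=52463/256 → NEW=255, ERR=-12817/256
(0,3): OLD=225673/4096 → NEW=0, ERR=225673/4096
(0,4): OLD=11999935/65536 → NEW=255, ERR=-4711745/65536
(0,5): OLD=70826809/1048576 → NEW=0, ERR=70826809/1048576
(0,6): OLD=3113033359/16777216 → NEW=255, ERR=-1165156721/16777216
(1,0): OLD=27451/256 → NEW=0, ERR=27451/256
(1,1): OLD=439709/2048 → NEW=255, ERR=-82531/2048
(1,2): OLD=517857/65536 → NEW=0, ERR=517857/65536
(1,3): OLD=47727245/262144 → NEW=255, ERR=-19119475/262144
(1,4): OLD=280714695/16777216 → NEW=0, ERR=280714695/16777216
(1,5): OLD=31797941879/134217728 → NEW=255, ERR=-2427578761/134217728
(1,6): OLD=484484907033/2147483648 → NEW=255, ERR=-63123423207/2147483648
(2,0): OLD=4520463/32768 → NEW=255, ERR=-3835377/32768
(2,1): OLD=40246933/1048576 → NEW=0, ERR=40246933/1048576
(2,2): OLD=2568049919/16777216 → NEW=255, ERR=-1710140161/16777216
(2,3): OLD=15601942215/134217728 → NEW=0, ERR=15601942215/134217728
(2,4): OLD=270728470007/1073741824 → NEW=255, ERR=-3075695113/1073741824
(2,5): OLD=6068925992061/34359738368 → NEW=255, ERR=-2692807291779/34359738368
(2,6): OLD=7364852143675/549755813888 → NEW=0, ERR=7364852143675/549755813888
(3,0): OLD=2862523679/16777216 → NEW=255, ERR=-1415666401/16777216
(3,1): OLD=6932404147/134217728 → NEW=0, ERR=6932404147/134217728
Target (3,1): original=103, with diffused error = 6932404147/134217728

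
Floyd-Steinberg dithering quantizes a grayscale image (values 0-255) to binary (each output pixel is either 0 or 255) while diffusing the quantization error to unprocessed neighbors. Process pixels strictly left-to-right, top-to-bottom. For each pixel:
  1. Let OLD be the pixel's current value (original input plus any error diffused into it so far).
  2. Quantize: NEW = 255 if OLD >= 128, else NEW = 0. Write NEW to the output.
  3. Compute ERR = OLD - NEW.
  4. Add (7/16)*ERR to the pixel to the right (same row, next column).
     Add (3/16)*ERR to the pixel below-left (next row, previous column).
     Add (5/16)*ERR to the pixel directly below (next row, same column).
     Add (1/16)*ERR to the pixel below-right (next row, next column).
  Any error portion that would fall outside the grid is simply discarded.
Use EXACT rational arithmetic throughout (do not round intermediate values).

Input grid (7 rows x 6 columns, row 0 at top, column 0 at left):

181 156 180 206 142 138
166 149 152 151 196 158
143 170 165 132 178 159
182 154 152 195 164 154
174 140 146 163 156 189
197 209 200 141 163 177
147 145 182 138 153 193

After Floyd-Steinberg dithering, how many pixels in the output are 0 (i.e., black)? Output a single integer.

(0,0): OLD=181 → NEW=255, ERR=-74
(0,1): OLD=989/8 → NEW=0, ERR=989/8
(0,2): OLD=29963/128 → NEW=255, ERR=-2677/128
(0,3): OLD=403149/2048 → NEW=255, ERR=-119091/2048
(0,4): OLD=3819419/32768 → NEW=0, ERR=3819419/32768
(0,5): OLD=99087677/524288 → NEW=255, ERR=-34605763/524288
(1,0): OLD=21255/128 → NEW=255, ERR=-11385/128
(1,1): OLD=143537/1024 → NEW=255, ERR=-117583/1024
(1,2): OLD=3016325/32768 → NEW=0, ERR=3016325/32768
(1,3): OLD=25381857/131072 → NEW=255, ERR=-8041503/131072
(1,4): OLD=1590254019/8388608 → NEW=255, ERR=-548841021/8388608
(1,5): OLD=15573824101/134217728 → NEW=0, ERR=15573824101/134217728
(2,0): OLD=1534763/16384 → NEW=0, ERR=1534763/16384
(2,1): OLD=97936777/524288 → NEW=255, ERR=-35756663/524288
(2,2): OLD=1218429147/8388608 → NEW=255, ERR=-920665893/8388608
(2,3): OLD=3912227011/67108864 → NEW=0, ERR=3912227011/67108864
(2,4): OLD=431602959049/2147483648 → NEW=255, ERR=-116005371191/2147483648
(2,5): OLD=5756563428879/34359738368 → NEW=255, ERR=-3005169854961/34359738368
(3,0): OLD=1665018747/8388608 → NEW=255, ERR=-474076293/8388608
(3,1): OLD=6257131999/67108864 → NEW=0, ERR=6257131999/67108864
(3,2): OLD=88670936845/536870912 → NEW=255, ERR=-48231145715/536870912
(3,3): OLD=5391926641319/34359738368 → NEW=255, ERR=-3369806642521/34359738368
(3,4): OLD=25139213974727/274877906944 → NEW=0, ERR=25139213974727/274877906944
(3,5): OLD=718218178822217/4398046511104 → NEW=255, ERR=-403283681509303/4398046511104
(4,0): OLD=186639421653/1073741824 → NEW=255, ERR=-87164743467/1073741824
(4,1): OLD=1945530401617/17179869184 → NEW=0, ERR=1945530401617/17179869184
(4,2): OLD=85162039477411/549755813888 → NEW=255, ERR=-55025693064029/549755813888
(4,3): OLD=880445370406223/8796093022208 → NEW=0, ERR=880445370406223/8796093022208
(4,4): OLD=28858067422689855/140737488355328 → NEW=255, ERR=-7029992107918785/140737488355328
(4,5): OLD=324726108544652121/2251799813685248 → NEW=255, ERR=-249482843945086119/2251799813685248
(5,0): OLD=53014359395459/274877906944 → NEW=255, ERR=-17079506875261/274877906944
(5,1): OLD=1700849781799347/8796093022208 → NEW=255, ERR=-542153938863693/8796093022208
(5,2): OLD=11793906165372001/70368744177664 → NEW=255, ERR=-6150123599932319/70368744177664
(5,3): OLD=266661119214917563/2251799813685248 → NEW=0, ERR=266661119214917563/2251799813685248
(5,4): OLD=831733482868847707/4503599627370496 → NEW=255, ERR=-316684422110628773/4503599627370496
(5,5): OLD=7817615003034580951/72057594037927936 → NEW=0, ERR=7817615003034580951/72057594037927936
(6,0): OLD=16329227871600377/140737488355328 → NEW=0, ERR=16329227871600377/140737488355328
(6,1): OLD=351797803856740613/2251799813685248 → NEW=255, ERR=-222411148632997627/2251799813685248
(6,2): OLD=1169383797581733757/9007199254740992 → NEW=255, ERR=-1127452012377219203/9007199254740992
(6,3): OLD=14641631898670817705/144115188075855872 → NEW=0, ERR=14641631898670817705/144115188075855872
(6,4): OLD=468587897810652504649/2305843009213693952 → NEW=255, ERR=-119402069538839453111/2305843009213693952
(6,5): OLD=7373304702044901772383/36893488147419103232 → NEW=255, ERR=-2034534775546969551777/36893488147419103232
Output grid:
  Row 0: #.##.#  (2 black, running=2)
  Row 1: ##.##.  (2 black, running=4)
  Row 2: .##.##  (2 black, running=6)
  Row 3: #.##.#  (2 black, running=8)
  Row 4: #.#.##  (2 black, running=10)
  Row 5: ###.#.  (2 black, running=12)
  Row 6: .##.##  (2 black, running=14)

Answer: 14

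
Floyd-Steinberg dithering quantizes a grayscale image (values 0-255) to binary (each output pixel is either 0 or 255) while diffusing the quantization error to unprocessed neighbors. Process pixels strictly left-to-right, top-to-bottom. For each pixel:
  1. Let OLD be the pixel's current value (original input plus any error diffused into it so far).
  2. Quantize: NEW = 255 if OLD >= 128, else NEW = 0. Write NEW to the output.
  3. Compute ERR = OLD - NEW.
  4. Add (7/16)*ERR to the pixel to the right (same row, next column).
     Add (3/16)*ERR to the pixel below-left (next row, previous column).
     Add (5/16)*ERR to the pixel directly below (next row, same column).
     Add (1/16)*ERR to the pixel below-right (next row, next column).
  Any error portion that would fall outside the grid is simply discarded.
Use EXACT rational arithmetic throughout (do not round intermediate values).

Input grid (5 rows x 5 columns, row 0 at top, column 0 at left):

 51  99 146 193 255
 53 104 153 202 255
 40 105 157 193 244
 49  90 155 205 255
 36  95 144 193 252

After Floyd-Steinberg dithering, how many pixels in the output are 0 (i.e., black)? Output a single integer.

(0,0): OLD=51 → NEW=0, ERR=51
(0,1): OLD=1941/16 → NEW=0, ERR=1941/16
(0,2): OLD=50963/256 → NEW=255, ERR=-14317/256
(0,3): OLD=690309/4096 → NEW=255, ERR=-354171/4096
(0,4): OLD=14232483/65536 → NEW=255, ERR=-2479197/65536
(1,0): OLD=23471/256 → NEW=0, ERR=23471/256
(1,1): OLD=357833/2048 → NEW=255, ERR=-164407/2048
(1,2): OLD=6014333/65536 → NEW=0, ERR=6014333/65536
(1,3): OLD=53619065/262144 → NEW=255, ERR=-13227655/262144
(1,4): OLD=904703051/4194304 → NEW=255, ERR=-164844469/4194304
(2,0): OLD=1756339/32768 → NEW=0, ERR=1756339/32768
(2,1): OLD=132435681/1048576 → NEW=0, ERR=132435681/1048576
(2,2): OLD=3799311075/16777216 → NEW=255, ERR=-478879005/16777216
(2,3): OLD=43784575993/268435456 → NEW=255, ERR=-24666465287/268435456
(2,4): OLD=809011414415/4294967296 → NEW=255, ERR=-286205246065/4294967296
(3,0): OLD=1500404867/16777216 → NEW=0, ERR=1500404867/16777216
(3,1): OLD=22359744071/134217728 → NEW=255, ERR=-11865776569/134217728
(3,2): OLD=421192876989/4294967296 → NEW=0, ERR=421192876989/4294967296
(3,3): OLD=1760164610421/8589934592 → NEW=255, ERR=-430268710539/8589934592
(3,4): OLD=28383672811753/137438953472 → NEW=255, ERR=-6663260323607/137438953472
(4,0): OLD=101728276301/2147483648 → NEW=0, ERR=101728276301/2147483648
(4,1): OLD=7701704184013/68719476736 → NEW=0, ERR=7701704184013/68719476736
(4,2): OLD=229535307190691/1099511627776 → NEW=255, ERR=-50840157892189/1099511627776
(4,3): OLD=2711945955324621/17592186044416 → NEW=255, ERR=-1774061486001459/17592186044416
(4,4): OLD=53367586802782747/281474976710656 → NEW=255, ERR=-18408532258434533/281474976710656
Output grid:
  Row 0: ..###  (2 black, running=2)
  Row 1: .#.##  (2 black, running=4)
  Row 2: ..###  (2 black, running=6)
  Row 3: .#.##  (2 black, running=8)
  Row 4: ..###  (2 black, running=10)

Answer: 10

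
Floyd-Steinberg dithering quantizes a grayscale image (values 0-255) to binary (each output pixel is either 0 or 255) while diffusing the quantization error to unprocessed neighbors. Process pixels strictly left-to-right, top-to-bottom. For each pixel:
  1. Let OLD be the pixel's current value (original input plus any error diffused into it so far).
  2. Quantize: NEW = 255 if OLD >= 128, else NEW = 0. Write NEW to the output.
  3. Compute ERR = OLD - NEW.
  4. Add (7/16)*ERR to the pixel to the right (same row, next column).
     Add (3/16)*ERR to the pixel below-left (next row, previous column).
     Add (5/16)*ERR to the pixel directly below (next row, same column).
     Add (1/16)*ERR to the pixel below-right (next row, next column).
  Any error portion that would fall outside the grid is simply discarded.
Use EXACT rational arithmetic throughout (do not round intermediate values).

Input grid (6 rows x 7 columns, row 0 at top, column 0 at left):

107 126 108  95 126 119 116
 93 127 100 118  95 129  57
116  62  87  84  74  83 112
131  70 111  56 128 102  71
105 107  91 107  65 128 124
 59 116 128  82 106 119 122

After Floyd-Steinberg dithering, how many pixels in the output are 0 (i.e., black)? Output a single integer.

(0,0): OLD=107 → NEW=0, ERR=107
(0,1): OLD=2765/16 → NEW=255, ERR=-1315/16
(0,2): OLD=18443/256 → NEW=0, ERR=18443/256
(0,3): OLD=518221/4096 → NEW=0, ERR=518221/4096
(0,4): OLD=11885083/65536 → NEW=255, ERR=-4826597/65536
(0,5): OLD=90994365/1048576 → NEW=0, ERR=90994365/1048576
(0,6): OLD=2583117611/16777216 → NEW=255, ERR=-1695072469/16777216
(1,0): OLD=28423/256 → NEW=0, ERR=28423/256
(1,1): OLD=348337/2048 → NEW=255, ERR=-173903/2048
(1,2): OLD=6812421/65536 → NEW=0, ERR=6812421/65536
(1,3): OLD=50779553/262144 → NEW=255, ERR=-16067167/262144
(1,4): OLD=1163474755/16777216 → NEW=0, ERR=1163474755/16777216
(1,5): OLD=21865610035/134217728 → NEW=255, ERR=-12359910605/134217728
(1,6): OLD=-20268426339/2147483648 → NEW=0, ERR=-20268426339/2147483648
(2,0): OLD=4416299/32768 → NEW=255, ERR=-3939541/32768
(2,1): OLD=9747209/1048576 → NEW=0, ERR=9747209/1048576
(2,2): OLD=1790997595/16777216 → NEW=0, ERR=1790997595/16777216
(2,3): OLD=17589236035/134217728 → NEW=255, ERR=-16636284605/134217728
(2,4): OLD=21846333299/1073741824 → NEW=0, ERR=21846333299/1073741824
(2,5): OLD=2257033591953/34359738368 → NEW=0, ERR=2257033591953/34359738368
(2,6): OLD=72586275077127/549755813888 → NEW=255, ERR=-67601457464313/549755813888
(3,0): OLD=1596730363/16777216 → NEW=0, ERR=1596730363/16777216
(3,1): OLD=17051659487/134217728 → NEW=0, ERR=17051659487/134217728
(3,2): OLD=190355497037/1073741824 → NEW=255, ERR=-83448668083/1073741824
(3,3): OLD=-26839135125/4294967296 → NEW=0, ERR=-26839135125/4294967296
(3,4): OLD=74873377855483/549755813888 → NEW=255, ERR=-65314354685957/549755813888
(3,5): OLD=214472321537953/4398046511104 → NEW=0, ERR=214472321537953/4398046511104
(3,6): OLD=4082329088577279/70368744177664 → NEW=0, ERR=4082329088577279/70368744177664
(4,0): OLD=340509976021/2147483648 → NEW=255, ERR=-207098354219/2147483648
(4,1): OLD=3294625762769/34359738368 → NEW=0, ERR=3294625762769/34359738368
(4,2): OLD=63459458095583/549755813888 → NEW=0, ERR=63459458095583/549755813888
(4,3): OLD=564776165724485/4398046511104 → NEW=255, ERR=-556725694607035/4398046511104
(4,4): OLD=-659875993946753/35184372088832 → NEW=0, ERR=-659875993946753/35184372088832
(4,5): OLD=155921459749566911/1125899906842624 → NEW=255, ERR=-131183016495302209/1125899906842624
(4,6): OLD=1696995541108548841/18014398509481984 → NEW=0, ERR=1696995541108548841/18014398509481984
(5,0): OLD=25751601970179/549755813888 → NEW=0, ERR=25751601970179/549755813888
(5,1): OLD=800769630497793/4398046511104 → NEW=255, ERR=-320732229833727/4398046511104
(5,2): OLD=4025993491770775/35184372088832 → NEW=0, ERR=4025993491770775/35184372088832
(5,3): OLD=27078300087469331/281474976710656 → NEW=0, ERR=27078300087469331/281474976710656
(5,4): OLD=2026067658117443505/18014398509481984 → NEW=0, ERR=2026067658117443505/18014398509481984
(5,5): OLD=21370188581838267169/144115188075855872 → NEW=255, ERR=-15379184377504980191/144115188075855872
(5,6): OLD=224746952014479071695/2305843009213693952 → NEW=0, ERR=224746952014479071695/2305843009213693952
Output grid:
  Row 0: .#..#.#  (4 black, running=4)
  Row 1: .#.#.#.  (4 black, running=8)
  Row 2: #..#..#  (4 black, running=12)
  Row 3: ..#.#..  (5 black, running=17)
  Row 4: #..#.#.  (4 black, running=21)
  Row 5: .#...#.  (5 black, running=26)

Answer: 26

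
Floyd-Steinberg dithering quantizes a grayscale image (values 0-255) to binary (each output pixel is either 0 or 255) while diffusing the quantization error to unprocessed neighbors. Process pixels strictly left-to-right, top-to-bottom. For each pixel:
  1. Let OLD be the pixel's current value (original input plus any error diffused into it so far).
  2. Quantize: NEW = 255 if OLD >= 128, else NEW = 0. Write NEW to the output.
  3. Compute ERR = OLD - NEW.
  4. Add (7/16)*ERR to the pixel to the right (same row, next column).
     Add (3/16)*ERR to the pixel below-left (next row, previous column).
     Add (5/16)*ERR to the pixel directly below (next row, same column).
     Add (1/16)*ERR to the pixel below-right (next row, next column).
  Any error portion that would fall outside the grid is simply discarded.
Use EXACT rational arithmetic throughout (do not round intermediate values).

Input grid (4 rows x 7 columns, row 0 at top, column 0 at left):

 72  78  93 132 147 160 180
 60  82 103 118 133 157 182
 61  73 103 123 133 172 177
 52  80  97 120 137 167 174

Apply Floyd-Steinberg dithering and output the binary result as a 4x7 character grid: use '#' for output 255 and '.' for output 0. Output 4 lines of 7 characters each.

Answer: ..#.##.
.#.#.##
...#.#.
.#.#.##

Derivation:
(0,0): OLD=72 → NEW=0, ERR=72
(0,1): OLD=219/2 → NEW=0, ERR=219/2
(0,2): OLD=4509/32 → NEW=255, ERR=-3651/32
(0,3): OLD=42027/512 → NEW=0, ERR=42027/512
(0,4): OLD=1498413/8192 → NEW=255, ERR=-590547/8192
(0,5): OLD=16837691/131072 → NEW=255, ERR=-16585669/131072
(0,6): OLD=261387677/2097152 → NEW=0, ERR=261387677/2097152
(1,0): OLD=3297/32 → NEW=0, ERR=3297/32
(1,1): OLD=36967/256 → NEW=255, ERR=-28313/256
(1,2): OLD=337459/8192 → NEW=0, ERR=337459/8192
(1,3): OLD=4621143/32768 → NEW=255, ERR=-3734697/32768
(1,4): OLD=88107845/2097152 → NEW=0, ERR=88107845/2097152
(1,5): OLD=2595465109/16777216 → NEW=255, ERR=-1682724971/16777216
(1,6): OLD=45408719643/268435456 → NEW=255, ERR=-23042321637/268435456
(2,0): OLD=296797/4096 → NEW=0, ERR=296797/4096
(2,1): OLD=11049743/131072 → NEW=0, ERR=11049743/131072
(2,2): OLD=261038957/2097152 → NEW=0, ERR=261038957/2097152
(2,3): OLD=2555038917/16777216 → NEW=255, ERR=-1723151163/16777216
(2,4): OLD=10101915765/134217728 → NEW=0, ERR=10101915765/134217728
(2,5): OLD=687694037191/4294967296 → NEW=255, ERR=-407522623289/4294967296
(2,6): OLD=7036525695713/68719476736 → NEW=0, ERR=7036525695713/68719476736
(3,0): OLD=189688653/2097152 → NEW=0, ERR=189688653/2097152
(3,1): OLD=2915615753/16777216 → NEW=255, ERR=-1362574327/16777216
(3,2): OLD=11593345419/134217728 → NEW=0, ERR=11593345419/134217728
(3,3): OLD=79234412429/536870912 → NEW=255, ERR=-57667670131/536870912
(3,4): OLD=6137790740301/68719476736 → NEW=0, ERR=6137790740301/68719476736
(3,5): OLD=110131462558199/549755813888 → NEW=255, ERR=-30056269983241/549755813888
(3,6): OLD=1549424428029033/8796093022208 → NEW=255, ERR=-693579292634007/8796093022208
Row 0: ..#.##.
Row 1: .#.#.##
Row 2: ...#.#.
Row 3: .#.#.##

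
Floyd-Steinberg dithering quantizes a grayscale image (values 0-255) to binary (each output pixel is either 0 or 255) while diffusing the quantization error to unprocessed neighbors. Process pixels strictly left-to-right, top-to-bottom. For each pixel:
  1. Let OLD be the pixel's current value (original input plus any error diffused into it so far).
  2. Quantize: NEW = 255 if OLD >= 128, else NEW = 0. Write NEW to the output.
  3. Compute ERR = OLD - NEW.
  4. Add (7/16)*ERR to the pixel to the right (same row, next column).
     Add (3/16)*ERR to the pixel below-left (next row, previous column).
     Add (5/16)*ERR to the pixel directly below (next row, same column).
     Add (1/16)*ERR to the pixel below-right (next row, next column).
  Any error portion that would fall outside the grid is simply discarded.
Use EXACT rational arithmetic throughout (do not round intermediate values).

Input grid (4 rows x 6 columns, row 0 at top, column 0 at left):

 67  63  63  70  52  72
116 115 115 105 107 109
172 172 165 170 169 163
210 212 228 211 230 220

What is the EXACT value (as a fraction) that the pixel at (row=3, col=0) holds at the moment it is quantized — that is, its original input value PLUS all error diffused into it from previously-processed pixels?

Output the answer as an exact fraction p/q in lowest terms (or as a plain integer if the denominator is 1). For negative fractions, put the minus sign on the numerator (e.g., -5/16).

Answer: 2743295187/16777216

Derivation:
(0,0): OLD=67 → NEW=0, ERR=67
(0,1): OLD=1477/16 → NEW=0, ERR=1477/16
(0,2): OLD=26467/256 → NEW=0, ERR=26467/256
(0,3): OLD=471989/4096 → NEW=0, ERR=471989/4096
(0,4): OLD=6711795/65536 → NEW=0, ERR=6711795/65536
(0,5): OLD=122480037/1048576 → NEW=0, ERR=122480037/1048576
(1,0): OLD=39487/256 → NEW=255, ERR=-25793/256
(1,1): OLD=252601/2048 → NEW=0, ERR=252601/2048
(1,2): OLD=14984493/65536 → NEW=255, ERR=-1727187/65536
(1,3): OLD=40670057/262144 → NEW=255, ERR=-26176663/262144
(1,4): OLD=2087428443/16777216 → NEW=0, ERR=2087428443/16777216
(1,5): OLD=55388086285/268435456 → NEW=255, ERR=-13062954995/268435456
(2,0): OLD=5362179/32768 → NEW=255, ERR=-2993661/32768
(2,1): OLD=167075409/1048576 → NEW=255, ERR=-100311471/1048576
(2,2): OLD=1743097139/16777216 → NEW=0, ERR=1743097139/16777216
(2,3): OLD=27639650395/134217728 → NEW=255, ERR=-6585870245/134217728
(2,4): OLD=734647797137/4294967296 → NEW=255, ERR=-360568863343/4294967296
(2,5): OLD=8166637946375/68719476736 → NEW=0, ERR=8166637946375/68719476736
(3,0): OLD=2743295187/16777216 → NEW=255, ERR=-1534894893/16777216
Target (3,0): original=210, with diffused error = 2743295187/16777216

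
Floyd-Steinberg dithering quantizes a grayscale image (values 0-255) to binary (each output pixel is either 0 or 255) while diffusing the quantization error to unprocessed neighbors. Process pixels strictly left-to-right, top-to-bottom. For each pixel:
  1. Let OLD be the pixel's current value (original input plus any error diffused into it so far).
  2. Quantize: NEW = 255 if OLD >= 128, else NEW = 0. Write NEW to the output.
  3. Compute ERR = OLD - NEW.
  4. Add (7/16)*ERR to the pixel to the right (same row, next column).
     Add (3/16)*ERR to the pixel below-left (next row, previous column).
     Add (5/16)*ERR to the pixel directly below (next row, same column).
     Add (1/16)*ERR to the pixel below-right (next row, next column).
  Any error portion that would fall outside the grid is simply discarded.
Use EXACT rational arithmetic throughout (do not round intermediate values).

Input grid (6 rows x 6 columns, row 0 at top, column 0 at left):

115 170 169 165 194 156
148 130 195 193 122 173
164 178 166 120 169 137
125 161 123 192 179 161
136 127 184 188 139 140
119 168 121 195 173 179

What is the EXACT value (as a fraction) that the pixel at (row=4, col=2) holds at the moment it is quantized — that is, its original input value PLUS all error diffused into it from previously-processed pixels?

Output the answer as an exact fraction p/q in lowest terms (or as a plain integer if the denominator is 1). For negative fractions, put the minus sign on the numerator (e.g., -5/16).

(0,0): OLD=115 → NEW=0, ERR=115
(0,1): OLD=3525/16 → NEW=255, ERR=-555/16
(0,2): OLD=39379/256 → NEW=255, ERR=-25901/256
(0,3): OLD=494533/4096 → NEW=0, ERR=494533/4096
(0,4): OLD=16175715/65536 → NEW=255, ERR=-535965/65536
(0,5): OLD=159826101/1048576 → NEW=255, ERR=-107560779/1048576
(1,0): OLD=45423/256 → NEW=255, ERR=-19857/256
(1,1): OLD=150409/2048 → NEW=0, ERR=150409/2048
(1,2): OLD=14154685/65536 → NEW=255, ERR=-2556995/65536
(1,3): OLD=53950073/262144 → NEW=255, ERR=-12896647/262144
(1,4): OLD=1446755147/16777216 → NEW=0, ERR=1446755147/16777216
(1,5): OLD=47824550557/268435456 → NEW=255, ERR=-20626490723/268435456
(2,0): OLD=5030899/32768 → NEW=255, ERR=-3324941/32768
(2,1): OLD=151408417/1048576 → NEW=255, ERR=-115978463/1048576
(2,2): OLD=1690858659/16777216 → NEW=0, ERR=1690858659/16777216
(2,3): OLD=21803506507/134217728 → NEW=255, ERR=-12422014133/134217728
(2,4): OLD=592596048225/4294967296 → NEW=255, ERR=-502620612255/4294967296
(2,5): OLD=4616474086839/68719476736 → NEW=0, ERR=4616474086839/68719476736
(3,0): OLD=1217226051/16777216 → NEW=0, ERR=1217226051/16777216
(3,1): OLD=22915309959/134217728 → NEW=255, ERR=-11310210681/134217728
(3,2): OLD=100246037317/1073741824 → NEW=0, ERR=100246037317/1073741824
(3,3): OLD=12938504296847/68719476736 → NEW=255, ERR=-4584962270833/68719476736
(3,4): OLD=65998773760047/549755813888 → NEW=0, ERR=65998773760047/549755813888
(3,5): OLD=1998485918000737/8796093022208 → NEW=255, ERR=-244517802662303/8796093022208
(4,0): OLD=306816186125/2147483648 → NEW=255, ERR=-240792144115/2147483648
(4,1): OLD=2530606067881/34359738368 → NEW=0, ERR=2530606067881/34359738368
(4,2): OLD=250271641721387/1099511627776 → NEW=255, ERR=-30103823361493/1099511627776
Target (4,2): original=184, with diffused error = 250271641721387/1099511627776

Answer: 250271641721387/1099511627776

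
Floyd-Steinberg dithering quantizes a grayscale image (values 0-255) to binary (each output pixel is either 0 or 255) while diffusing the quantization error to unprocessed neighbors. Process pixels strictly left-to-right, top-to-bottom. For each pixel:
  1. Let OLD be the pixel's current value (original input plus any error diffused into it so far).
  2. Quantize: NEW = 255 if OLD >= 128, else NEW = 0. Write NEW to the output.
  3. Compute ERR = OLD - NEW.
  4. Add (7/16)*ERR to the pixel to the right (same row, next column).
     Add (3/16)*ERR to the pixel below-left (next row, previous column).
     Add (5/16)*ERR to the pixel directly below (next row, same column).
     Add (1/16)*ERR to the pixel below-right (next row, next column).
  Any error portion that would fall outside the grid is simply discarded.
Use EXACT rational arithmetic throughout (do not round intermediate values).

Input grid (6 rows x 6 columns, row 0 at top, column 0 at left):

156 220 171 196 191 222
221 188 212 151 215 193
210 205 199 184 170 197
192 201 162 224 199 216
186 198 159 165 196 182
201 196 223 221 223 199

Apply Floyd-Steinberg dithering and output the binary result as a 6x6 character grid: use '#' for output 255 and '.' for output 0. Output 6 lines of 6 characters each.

Answer: ######
#.#.##
####.#
#.####
##.#.#
######

Derivation:
(0,0): OLD=156 → NEW=255, ERR=-99
(0,1): OLD=2827/16 → NEW=255, ERR=-1253/16
(0,2): OLD=35005/256 → NEW=255, ERR=-30275/256
(0,3): OLD=590891/4096 → NEW=255, ERR=-453589/4096
(0,4): OLD=9342253/65536 → NEW=255, ERR=-7369427/65536
(0,5): OLD=181197883/1048576 → NEW=255, ERR=-86188997/1048576
(1,0): OLD=44897/256 → NEW=255, ERR=-20383/256
(1,1): OLD=205479/2048 → NEW=0, ERR=205479/2048
(1,2): OLD=12666803/65536 → NEW=255, ERR=-4044877/65536
(1,3): OLD=15968759/262144 → NEW=0, ERR=15968759/262144
(1,4): OLD=3089986757/16777216 → NEW=255, ERR=-1188203323/16777216
(1,5): OLD=34708926675/268435456 → NEW=255, ERR=-33742114605/268435456
(2,0): OLD=6682397/32768 → NEW=255, ERR=-1673443/32768
(2,1): OLD=207053839/1048576 → NEW=255, ERR=-60333041/1048576
(2,2): OLD=2889574893/16777216 → NEW=255, ERR=-1388615187/16777216
(2,3): OLD=20090860997/134217728 → NEW=255, ERR=-14134659643/134217728
(2,4): OLD=352328604879/4294967296 → NEW=0, ERR=352328604879/4294967296
(2,5): OLD=13000487932057/68719476736 → NEW=255, ERR=-4522978635623/68719476736
(3,0): OLD=2772475469/16777216 → NEW=255, ERR=-1505714611/16777216
(3,1): OLD=16783116361/134217728 → NEW=0, ERR=16783116361/134217728
(3,2): OLD=179851474923/1073741824 → NEW=255, ERR=-93952690197/1073741824
(3,3): OLD=11202442247233/68719476736 → NEW=255, ERR=-6321024320447/68719476736
(3,4): OLD=90968025215265/549755813888 → NEW=255, ERR=-49219707326175/549755813888
(3,5): OLD=1419597057513295/8796093022208 → NEW=255, ERR=-823406663149745/8796093022208
(4,0): OLD=389552723171/2147483648 → NEW=255, ERR=-158055607069/2147483648
(4,1): OLD=6283040644871/34359738368 → NEW=255, ERR=-2478692638969/34359738368
(4,2): OLD=99685673623269/1099511627776 → NEW=0, ERR=99685673623269/1099511627776
(4,3): OLD=2703302668336985/17592186044416 → NEW=255, ERR=-1782704772989095/17592186044416
(4,4): OLD=28256386647244009/281474976710656 → NEW=0, ERR=28256386647244009/281474976710656
(4,5): OLD=860504282457177535/4503599627370496 → NEW=255, ERR=-287913622522298945/4503599627370496
(5,0): OLD=90420392109061/549755813888 → NEW=255, ERR=-49767340432379/549755813888
(5,1): OLD=2572867426467669/17592186044416 → NEW=255, ERR=-1913140014858411/17592186044416
(5,2): OLD=25367294321104759/140737488355328 → NEW=255, ERR=-10520765209503881/140737488355328
(5,3): OLD=815677115265986573/4503599627370496 → NEW=255, ERR=-332740789713489907/4503599627370496
(5,4): OLD=1835006948098864493/9007199254740992 → NEW=255, ERR=-461828861860088467/9007199254740992
(5,5): OLD=23471188541563518097/144115188075855872 → NEW=255, ERR=-13278184417779729263/144115188075855872
Row 0: ######
Row 1: #.#.##
Row 2: ####.#
Row 3: #.####
Row 4: ##.#.#
Row 5: ######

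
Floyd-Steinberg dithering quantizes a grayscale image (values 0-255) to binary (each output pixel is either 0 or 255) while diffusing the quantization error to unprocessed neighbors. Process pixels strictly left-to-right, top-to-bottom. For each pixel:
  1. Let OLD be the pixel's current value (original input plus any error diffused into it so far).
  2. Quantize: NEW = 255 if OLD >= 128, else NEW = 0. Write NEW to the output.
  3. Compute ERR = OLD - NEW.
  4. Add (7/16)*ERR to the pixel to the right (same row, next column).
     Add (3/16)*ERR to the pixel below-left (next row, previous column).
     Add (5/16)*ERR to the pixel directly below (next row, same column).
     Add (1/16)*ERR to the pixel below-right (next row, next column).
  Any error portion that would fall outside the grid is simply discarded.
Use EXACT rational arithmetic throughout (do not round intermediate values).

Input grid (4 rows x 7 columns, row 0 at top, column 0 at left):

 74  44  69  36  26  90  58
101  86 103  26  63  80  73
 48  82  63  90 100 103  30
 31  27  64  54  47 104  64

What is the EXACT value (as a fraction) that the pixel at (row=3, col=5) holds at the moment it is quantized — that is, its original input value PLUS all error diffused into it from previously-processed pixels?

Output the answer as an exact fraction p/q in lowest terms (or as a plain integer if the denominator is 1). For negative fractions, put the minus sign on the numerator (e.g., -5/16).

(0,0): OLD=74 → NEW=0, ERR=74
(0,1): OLD=611/8 → NEW=0, ERR=611/8
(0,2): OLD=13109/128 → NEW=0, ERR=13109/128
(0,3): OLD=165491/2048 → NEW=0, ERR=165491/2048
(0,4): OLD=2010405/32768 → NEW=0, ERR=2010405/32768
(0,5): OLD=61258755/524288 → NEW=0, ERR=61258755/524288
(0,6): OLD=915350549/8388608 → NEW=0, ERR=915350549/8388608
(1,0): OLD=17721/128 → NEW=255, ERR=-14919/128
(1,1): OLD=84687/1024 → NEW=0, ERR=84687/1024
(1,2): OLD=6262331/32768 → NEW=255, ERR=-2093509/32768
(1,3): OLD=5400831/131072 → NEW=0, ERR=5400831/131072
(1,4): OLD=1066679933/8388608 → NEW=0, ERR=1066679933/8388608
(1,5): OLD=13182796749/67108864 → NEW=255, ERR=-3929963571/67108864
(1,6): OLD=95328550755/1073741824 → NEW=0, ERR=95328550755/1073741824
(2,0): OLD=443733/16384 → NEW=0, ERR=443733/16384
(2,1): OLD=52654007/524288 → NEW=0, ERR=52654007/524288
(2,2): OLD=837749349/8388608 → NEW=0, ERR=837749349/8388608
(2,3): OLD=11168104189/67108864 → NEW=255, ERR=-5944656131/67108864
(2,4): OLD=49702060781/536870912 → NEW=0, ERR=49702060781/536870912
(2,5): OLD=2573478974895/17179869184 → NEW=255, ERR=-1807387667025/17179869184
(2,6): OLD=2214836925369/274877906944 → NEW=0, ERR=2214836925369/274877906944
(3,0): OLD=489006149/8388608 → NEW=0, ERR=489006149/8388608
(3,1): OLD=6999840801/67108864 → NEW=0, ERR=6999840801/67108864
(3,2): OLD=70067040403/536870912 → NEW=255, ERR=-66835042157/536870912
(3,3): OLD=-9763232923/2147483648 → NEW=0, ERR=-9763232923/2147483648
(3,4): OLD=13380855337029/274877906944 → NEW=0, ERR=13380855337029/274877906944
(3,5): OLD=219281888523999/2199023255552 → NEW=0, ERR=219281888523999/2199023255552
Target (3,5): original=104, with diffused error = 219281888523999/2199023255552

Answer: 219281888523999/2199023255552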